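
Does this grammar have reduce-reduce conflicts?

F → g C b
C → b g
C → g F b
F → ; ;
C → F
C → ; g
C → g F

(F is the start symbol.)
Yes — I9: [C → F .] vs [C → g F .]

Augment with F' → F and build the canonical LR(0) collection (I0 = CLOSURE({[F' → . F]}), then GOTO on every symbol after a dot until no new states appear). It has 15 states:
  I0: { [F → . ; ;], [F → . g C b], [F' → . F] }  — shift
  I1: { [F → ; . ;] }  — shift
  I2: { [F' → F .] }  — accept
  I3: { [C → . ; g], [C → . F], [C → . b g], [C → . g F b], [C → . g F], [F → . ; ;], [F → . g C b], [F → g . C b] }  — shift
  I4: { [C → ; . g], [F → ; . ;] }  — shift
  I5: { [F → g C . b] }  — shift
  I6: { [C → F .] }  — reduce
  I7: { [C → b . g] }  — shift
  I8: { [C → . ; g], [C → . F], [C → . b g], [C → . g F b], [C → . g F], [C → g . F b], [C → g . F], [F → . ; ;], [F → . g C b], [F → g . C b] }  — shift
  I9: { [C → F .], [C → g F . b], [C → g F .] }  — shift, 2 reduces
  I10: { [C → g F b .] }  — reduce
  I11: { [C → b g .] }  — reduce
  I12: { [F → g C b .] }  — reduce
  I13: { [F → ; ; .] }  — reduce
  I14: { [C → ; g .] }  — reduce

I9 contains complete items [C → F .], [C → g F .] — reduce-reduce conflict.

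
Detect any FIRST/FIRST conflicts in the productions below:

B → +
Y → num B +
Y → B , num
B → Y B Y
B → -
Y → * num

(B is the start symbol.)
A FIRST/FIRST conflict occurs when two productions N → α and N → β for the same non-terminal have FIRST(α) ∩ FIRST(β) ≠ ∅ (with ε ∈ FIRST of a nullable right-hand side, so two nullable alternatives also conflict).

FIRST sets of the non-terminals at (or reachable through a nullable prefix from) the front of some alternative:
  FIRST(Y) = { '*', '+', '-', 'num' }
  FIRST(B) = { '*', '+', '-', 'num' }

Productions for B:
  B → +: FIRST = { '+' }
  B → Y B Y: FIRST = { '*', '+', '-', 'num' }
  B → -: FIRST = { '-' }
Productions for Y:
  Y → num B +: FIRST = { 'num' }
  Y → B , num: FIRST = { '*', '+', '-', 'num' }
  Y → * num: FIRST = { '*' }

Conflict for B: B → + and B → Y B Y
  Overlap: { '+' }
Conflict for B: B → Y B Y and B → -
  Overlap: { '-' }
Conflict for Y: Y → num B + and Y → B , num
  Overlap: { 'num' }
Conflict for Y: Y → B , num and Y → * num
  Overlap: { '*' }

Answer: Yes. B → '+' / B → Y B Y on { '+' }; B → Y B Y / B → '-' on { '-' }; Y → num B '+' / Y → B ',' num on { 'num' }; Y → B ',' num / Y → '*' num on { '*' }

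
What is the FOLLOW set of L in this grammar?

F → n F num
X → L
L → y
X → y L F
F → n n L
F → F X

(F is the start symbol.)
To compute FOLLOW(L), find every occurrence of L on a right-hand side N → α L β: add FIRST(β) \ {ε}, and if β is empty or nullable also add FOLLOW(N). Iterate to a fixed point.

In X → L: L is at the end, add FOLLOW(X)
In X → y L F: L is followed by F, add FIRST(F) \ {ε} = { 'n' }
In F → n n L: L is at the end, add FOLLOW(F)

The FOLLOW sets referred to above (computed the same way, to a fixed point):
  FOLLOW(X) = { $, 'num', 'y' }
  FOLLOW(F) = { $, 'num', 'y' }

Taking the union: FOLLOW(L) = { $, 'n', 'num', 'y' }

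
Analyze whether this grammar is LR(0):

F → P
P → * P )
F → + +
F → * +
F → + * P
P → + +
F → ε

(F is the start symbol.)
No. Shift-reduce conflict between [F → .] and [F → . * +]

A grammar is LR(0) if no state in the canonical LR(0) collection has:
  - both a shift item (dot before a terminal) and a complete item (shift-reduce conflict), or
  - two or more complete items (reduce-reduce conflict; the accept item [F' → F .] counts as a complete item here).

Augment with F' → F and build the canonical LR(0) collection (I0 = CLOSURE({[F' → . F]}), then GOTO on every symbol after a dot until no new states appear). It has 14 states:
  I0: { [F → . * +], [F → . + * P], [F → . + +], [F → . P], [F → .], [F' → . F], [P → . * P )], [P → . + +] }  — shift, reduce
  I1: { [F → * . +], [P → * . P )], [P → . * P )], [P → . + +] }  — shift
  I2: { [F → + . * P], [F → + . +], [P → + . +] }  — shift
  I3: { [F' → F .] }  — accept
  I4: { [F → P .] }  — reduce
  I5: { [F → + * . P], [P → . * P )], [P → . + +] }  — shift
  I6: { [F → + + .], [P → + + .] }  — 2 reduces
  I7: { [P → * . P )], [P → . * P )], [P → . + +] }  — shift
  I8: { [P → + . +] }  — shift
  I9: { [F → + * P .] }  — reduce
  I10: { [P → + + .] }  — reduce
  I11: { [P → * P . )] }  — shift
  I12: { [P → * P ) .] }  — reduce
  I13: { [F → * + .], [P → + . +] }  — shift, reduce

Conflict in state I0:
  Shift-reduce conflict between [F → .] and [F → . * +]
So the grammar is NOT LR(0).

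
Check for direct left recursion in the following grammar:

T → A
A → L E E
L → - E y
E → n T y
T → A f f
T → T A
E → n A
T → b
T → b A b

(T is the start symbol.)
Yes, T is left-recursive

Direct left recursion occurs when N → N α for some non-terminal N (the right-hand side begins with the left-hand side itself).

T → A: starts with A
A → L E E: starts with L
L → - E y: starts with '-'
E → n T y: starts with n
T → A f f: starts with A
T → T A: LEFT RECURSIVE (starts with T)
E → n A: starts with n
T → b: starts with b
T → b A b: starts with b

The grammar has direct left recursion on: T.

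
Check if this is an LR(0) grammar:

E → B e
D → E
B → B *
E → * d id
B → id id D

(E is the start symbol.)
A grammar is LR(0) if no state in the canonical LR(0) collection has:
  - both a shift item (dot before a terminal) and a complete item (shift-reduce conflict), or
  - two or more complete items (reduce-reduce conflict; the accept item [E' → E .] counts as a complete item here).

Augment with E' → E and build the canonical LR(0) collection (I0 = CLOSURE({[E' → . E]}), then GOTO on every symbol after a dot until no new states appear). It has 12 states:
  I0: { [B → . B *], [B → . id id D], [E → . * d id], [E → . B e], [E' → . E] }  — shift
  I1: { [E → * . d id] }  — shift
  I2: { [B → B . *], [E → B . e] }  — shift
  I3: { [E' → E .] }  — accept
  I4: { [B → id . id D] }  — shift
  I5: { [B → . B *], [B → . id id D], [B → id id . D], [D → . E], [E → . * d id], [E → . B e] }  — shift
  I6: { [B → id id D .] }  — reduce
  I7: { [D → E .] }  — reduce
  I8: { [B → B * .] }  — reduce
  I9: { [E → B e .] }  — reduce
  I10: { [E → * d . id] }  — shift
  I11: { [E → * d id .] }  — reduce

Every state is either a pure shift/goto state or contains exactly one complete item and nothing to shift — no conflicts. The grammar is LR(0).

Answer: Yes, the grammar is LR(0)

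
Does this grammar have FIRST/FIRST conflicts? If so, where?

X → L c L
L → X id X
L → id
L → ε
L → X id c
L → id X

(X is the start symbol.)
Yes. L → X id X / L → id on { 'id' }; L → X id X / L → X id c on { 'c', 'id' }; L → X id X / L → id X on { 'id' }; L → id / L → X id c on { 'id' }; L → id / L → id X on { 'id' }; L → X id c / L → id X on { 'id' }

FIRST sets of the non-terminals at (or reachable through a nullable prefix from) the front of some alternative:
  FIRST(X) = { 'c', 'id' }

Productions for L:
  L → X id X: FIRST = { 'c', 'id' }
  L → id: FIRST = { 'id' }
  L → ε: FIRST = { ε }
  L → X id c: FIRST = { 'c', 'id' }
  L → id X: FIRST = { 'id' }
X has only one production, so no FIRST/FIRST conflict is possible there.

Conflict for L: L → X id X and L → id
  Overlap: { 'id' }
Conflict for L: L → X id X and L → X id c
  Overlap: { 'c', 'id' }
Conflict for L: L → X id X and L → id X
  Overlap: { 'id' }
Conflict for L: L → id and L → X id c
  Overlap: { 'id' }
Conflict for L: L → id and L → id X
  Overlap: { 'id' }
Conflict for L: L → X id c and L → id X
  Overlap: { 'id' }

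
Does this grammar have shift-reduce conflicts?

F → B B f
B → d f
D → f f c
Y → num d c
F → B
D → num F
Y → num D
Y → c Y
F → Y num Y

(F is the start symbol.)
Yes — I1: [F → B .] vs [B → . d f]

Augment with F' → F and build the canonical LR(0) collection (I0 = CLOSURE({[F' → . F]}), then GOTO on every symbol after a dot until no new states appear). It has 21 states:
  I0: { [B → . d f], [F → . B B f], [F → . B], [F → . Y num Y], [F' → . F], [Y → . c Y], [Y → . num D], [Y → . num d c] }  — shift
  I1: { [B → . d f], [F → B . B f], [F → B .] }  — shift, reduce
  I2: { [F' → F .] }  — accept
  I3: { [F → Y . num Y] }  — shift
  I4: { [Y → . c Y], [Y → . num D], [Y → . num d c], [Y → c . Y] }  — shift
  I5: { [B → d . f] }  — shift
  I6: { [D → . f f c], [D → . num F], [Y → num . D], [Y → num . d c] }  — shift
  I7: { [Y → num D .] }  — reduce
  I8: { [Y → num d . c] }  — shift
  I9: { [D → f . f c] }  — shift
  I10: { [B → . d f], [D → num . F], [F → . B B f], [F → . B], [F → . Y num Y], [Y → . c Y], [Y → . num D], [Y → . num d c] }  — shift
  I11: { [D → num F .] }  — reduce
  I12: { [D → f f . c] }  — shift
  I13: { [D → f f c .] }  — reduce
  I14: { [Y → num d c .] }  — reduce
  I15: { [B → d f .] }  — reduce
  I16: { [Y → c Y .] }  — reduce
  I17: { [F → Y num . Y], [Y → . c Y], [Y → . num D], [Y → . num d c] }  — shift
  I18: { [F → Y num Y .] }  — reduce
  I19: { [F → B B . f] }  — shift
  I20: { [F → B B f .] }  — reduce

I1 contains reduce item [F → B .] and shift item [B → . d f] — shift-reduce conflict.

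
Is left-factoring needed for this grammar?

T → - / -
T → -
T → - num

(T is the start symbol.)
Yes, T has productions with common prefix '-'

Left-factoring is needed when two productions for the same non-terminal
share a common prefix on the right-hand side.

Productions for T:
  T → - / -
  T → -
  T → - num

Found common prefix '-' in productions for T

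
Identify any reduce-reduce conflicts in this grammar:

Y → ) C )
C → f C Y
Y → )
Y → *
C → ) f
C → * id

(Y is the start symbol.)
No reduce-reduce conflicts

A reduce-reduce conflict occurs when an LR(0) state has two complete items [A → α .] and [B → β .] — both call for a reduction, and with no lookahead the parser cannot choose between them.

Augment with Y' → Y and build the canonical LR(0) collection (I0 = CLOSURE({[Y' → . Y]}), then GOTO on every symbol after a dot until no new states appear). It has 13 states:
  I0: { [Y → . ) C )], [Y → . )], [Y → . *], [Y' → . Y] }  — shift
  I1: { [C → . ) f], [C → . * id], [C → . f C Y], [Y → ) . C )], [Y → ) .] }  — shift, reduce
  I2: { [Y → * .] }  — reduce
  I3: { [Y' → Y .] }  — accept
  I4: { [C → ) . f] }  — shift
  I5: { [C → * . id] }  — shift
  I6: { [Y → ) C . )] }  — shift
  I7: { [C → . ) f], [C → . * id], [C → . f C Y], [C → f . C Y] }  — shift
  I8: { [C → f C . Y], [Y → . ) C )], [Y → . )], [Y → . *] }  — shift
  I9: { [C → f C Y .] }  — reduce
  I10: { [Y → ) C ) .] }  — reduce
  I11: { [C → * id .] }  — reduce
  I12: { [C → ) f .] }  — reduce

No state contains more than one complete item.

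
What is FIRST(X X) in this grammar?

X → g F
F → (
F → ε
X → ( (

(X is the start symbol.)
FIRST sets of the non-terminals involved (from the grammar, by fixed-point iteration):
  FIRST(X) = { '(', 'g' }

To compute FIRST(X X), process the symbols left to right:
Symbol X is a non-terminal. Add FIRST(X) \ {ε} = { '(', 'g' }
X is not nullable (ε ∉ FIRST(X)), so stop here.
FIRST(X X) = { '(', 'g' }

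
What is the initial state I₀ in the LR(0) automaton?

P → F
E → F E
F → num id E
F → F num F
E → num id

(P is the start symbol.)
First, augment the grammar with P' → P
I₀ = CLOSURE({ [P' → . P] }):
  [P' → . P] has the dot before P: add [P → . F]
  [P → . F] has the dot before F: add [F → . num id E], [F → . F num F]
No further items can be added.

I₀ = { [F → . F num F], [F → . num id E], [P → . F], [P' → . P] }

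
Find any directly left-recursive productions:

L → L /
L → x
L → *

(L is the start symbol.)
Yes, L is left-recursive

L → L /: LEFT RECURSIVE (starts with L)
L → x: starts with x
L → *: starts with '*'

The grammar has direct left recursion on: L.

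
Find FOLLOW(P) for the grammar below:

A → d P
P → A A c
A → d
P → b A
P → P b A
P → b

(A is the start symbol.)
To compute FOLLOW(P), find every occurrence of P on a right-hand side N → α P β: add FIRST(β) \ {ε}, and if β is empty or nullable also add FOLLOW(N). Iterate to a fixed point.

In A → d P: P is at the end, add FOLLOW(A)
In P → P b A: P is followed by b A, add FIRST(b A) \ {ε} = { 'b' }

The FOLLOW sets referred to above (computed the same way, to a fixed point):
  FOLLOW(A) = { $, 'b', 'c', 'd' }

Taking the union: FOLLOW(P) = { $, 'b', 'c', 'd' }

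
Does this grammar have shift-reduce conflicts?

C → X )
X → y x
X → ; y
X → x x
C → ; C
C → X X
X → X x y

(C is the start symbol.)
A shift-reduce conflict occurs when an LR(0) state has both:
  - a complete (reduce) item [A → α .] (dot at the end), and
  - a shift item [B → β . c γ] (dot before a terminal).

Augment with C' → C and build the canonical LR(0) collection (I0 = CLOSURE({[C' → . C]}), then GOTO on every symbol after a dot until no new states appear). It has 17 states:
  I0: { [C → . ; C], [C → . X )], [C → . X X], [C' → . C], [X → . ; y], [X → . X x y], [X → . x x], [X → . y x] }  — shift
  I1: { [C → . ; C], [C → . X )], [C → . X X], [C → ; . C], [X → . ; y], [X → . X x y], [X → . x x], [X → . y x], [X → ; . y] }  — shift
  I2: { [C' → C .] }  — accept
  I3: { [C → X . )], [C → X . X], [X → . ; y], [X → . X x y], [X → . x x], [X → . y x], [X → X . x y] }  — shift
  I4: { [X → x . x] }  — shift
  I5: { [X → y . x] }  — shift
  I6: { [X → y x .] }  — reduce
  I7: { [X → x x .] }  — reduce
  I8: { [C → X ) .] }  — reduce
  I9: { [X → ; . y] }  — shift
  I10: { [C → X X .], [X → X . x y] }  — shift, reduce
  I11: { [X → X x . y], [X → x . x] }  — shift
  I12: { [X → X x y .] }  — reduce
  I13: { [X → X x . y] }  — shift
  I14: { [X → ; y .] }  — reduce
  I15: { [C → ; C .] }  — reduce
  I16: { [X → ; y .], [X → y . x] }  — shift, reduce

I10 contains reduce item [C → X X .] and shift item [X → X . x y] — shift-reduce conflict.
I16 contains reduce item [X → ; y .] and shift item [X → y . x] — shift-reduce conflict.

Answer: Yes — I10: [C → X X .] vs [X → X . x y]; I16: [X → ; y .] vs [X → y . x]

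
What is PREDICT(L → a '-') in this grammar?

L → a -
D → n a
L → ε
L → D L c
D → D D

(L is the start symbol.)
{ 'a' }

PREDICT(L → a '-') = (FIRST(RHS) \ {ε}) ∪ (FOLLOW(L) if ε ∈ FIRST(RHS), i.e. RHS ⇒* ε)
FIRST(a '-') = { 'a' }
ε ∉ FIRST(a '-'), so FOLLOW(L) is not added.
PREDICT(L → a '-') = { 'a' }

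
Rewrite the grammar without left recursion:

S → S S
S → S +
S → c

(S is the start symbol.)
S → c S'
S' → S S'
S' → + S'
S' → ε

S is directly left-recursive. The standard transformation for
  A → A α₁ | ... | A α_m | β₁ | ... | β_n
is
  A  → β₁ A' | ... | β_n A'
  A' → α₁ A' | ... | α_m A' | ε

S → c becomes S → c S'
S → S S becomes S' → S S'
S → S + becomes S' → + S'
Add S' → ε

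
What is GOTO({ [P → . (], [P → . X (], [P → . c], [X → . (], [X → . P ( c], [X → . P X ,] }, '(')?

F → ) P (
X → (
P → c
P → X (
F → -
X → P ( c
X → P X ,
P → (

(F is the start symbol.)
{ [P → ( .], [X → ( .] }

GOTO(I, '(') = CLOSURE({ [A → αX.β] : [A → α.Xβ] ∈ I, X = '(' })

Items with dot before '(', with the dot advanced:
  [P → . (] → [P → ( .]
  [X → . (] → [X → ( .]
Closure adds nothing (no advanced item has the dot before a non-terminal).

GOTO = { [P → ( .], [X → ( .] }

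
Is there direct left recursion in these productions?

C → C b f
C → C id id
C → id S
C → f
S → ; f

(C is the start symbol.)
C → C b f: LEFT RECURSIVE (starts with C)
C → C id id: LEFT RECURSIVE (starts with C)
C → id S: starts with id
C → f: starts with f
S → ; f: starts with ';'

The grammar has direct left recursion on: C.

Answer: Yes, C is left-recursive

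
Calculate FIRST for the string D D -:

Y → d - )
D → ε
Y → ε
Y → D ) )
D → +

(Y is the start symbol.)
{ '+', '-' }

FIRST sets of the non-terminals involved (from the grammar, by fixed-point iteration):
  FIRST(D) = { '+', ε }

To compute FIRST(D D -), process the symbols left to right:
Symbol D is a non-terminal. Add FIRST(D) \ {ε} = { '+' }
D is nullable (ε ∈ FIRST(D)), continue to the next symbol.
Symbol D is a non-terminal. Add FIRST(D) \ {ε} = { '+' }
D is nullable (ε ∈ FIRST(D)), continue to the next symbol.
Symbol - is a terminal. Add '-' and stop.
FIRST(D D -) = { '+', '-' }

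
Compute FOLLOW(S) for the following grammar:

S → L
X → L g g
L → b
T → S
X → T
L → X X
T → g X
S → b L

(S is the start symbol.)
To compute FOLLOW(S), find every occurrence of S on a right-hand side N → α S β: add FIRST(β) \ {ε}, and if β is empty or nullable also add FOLLOW(N). Iterate to a fixed point.

S is the start symbol, so $ ∈ FOLLOW(S).
In T → S: S is at the end, add FOLLOW(T)

The FOLLOW sets referred to above (computed the same way, to a fixed point):
  FOLLOW(T) = { $, 'b', 'g' }

Taking the union: FOLLOW(S) = { $, 'b', 'g' }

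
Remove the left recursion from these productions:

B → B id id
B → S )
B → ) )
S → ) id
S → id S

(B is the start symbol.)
B is directly left-recursive. The standard transformation for
  A → A α₁ | ... | A α_m | β₁ | ... | β_n
is
  A  → β₁ A' | ... | β_n A'
  A' → α₁ A' | ... | α_m A' | ε

B → S ) becomes B → S ) B'
B → ) ) becomes B → ) ) B'
B → B id id becomes B' → id id B'
Add B' → ε

Productions for other non-terminals are unchanged:
  S → ) id
  S → id S

Resulting grammar:
B → S ) B'
B → ) ) B'
B' → id id B'
B' → ε
S → ) id
S → id S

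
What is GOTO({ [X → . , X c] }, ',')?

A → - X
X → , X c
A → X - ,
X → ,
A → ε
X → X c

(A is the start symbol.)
GOTO(I, ',') = CLOSURE({ [A → αX.β] : [A → α.Xβ] ∈ I, X = ',' })

Items with dot before ',', with the dot advanced:
  [X → . , X c] → [X → , . X c]
Closure of the advanced items:
  [X → , . X c] has the dot before X: add [X → . , X c], [X → . ,], [X → . X c]

GOTO = { [X → , . X c], [X → . , X c], [X → . ,], [X → . X c] }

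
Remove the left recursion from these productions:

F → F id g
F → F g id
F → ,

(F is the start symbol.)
F → , F'
F' → id g F'
F' → g id F'
F' → ε

F is directly left-recursive. The standard transformation for
  A → A α₁ | ... | A α_m | β₁ | ... | β_n
is
  A  → β₁ A' | ... | β_n A'
  A' → α₁ A' | ... | α_m A' | ε

F → , becomes F → , F'
F → F id g becomes F' → id g F'
F → F g id becomes F' → g id F'
Add F' → ε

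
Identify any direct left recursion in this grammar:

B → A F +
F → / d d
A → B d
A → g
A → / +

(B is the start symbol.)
No direct left recursion

B → A F +: starts with A
F → / d d: starts with '/'
A → B d: starts with B
A → g: starts with g
A → / +: starts with '/'

No direct left recursion found.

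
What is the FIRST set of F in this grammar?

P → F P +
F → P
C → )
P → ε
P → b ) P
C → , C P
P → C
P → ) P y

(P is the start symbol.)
FIRST sets of the other non-terminals involved (by the same procedure, iterated to a fixed point):
  FIRST(P) = { ')', '+', ',', 'b', ε }

From F → P:
  - P is a non-terminal: add FIRST(P) \ {ε} = { ')', '+', ',', 'b' }
    P is nullable and nothing follows, so the whole right-hand side can vanish: ε ∈ FIRST(F)

Collecting: FIRST(F) = { ')', '+', ',', 'b', ε }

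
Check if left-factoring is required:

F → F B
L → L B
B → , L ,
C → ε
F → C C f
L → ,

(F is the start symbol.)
No, left-factoring is not needed

Left-factoring is needed when two productions for the same non-terminal
share a common prefix on the right-hand side.

Productions for F:
  F → F B
  F → C C f
Productions for L:
  L → L B
  L → ,

No common prefixes found.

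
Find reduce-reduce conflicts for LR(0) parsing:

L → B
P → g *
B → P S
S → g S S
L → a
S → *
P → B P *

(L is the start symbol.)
Augment with L' → L and build the canonical LR(0) collection (I0 = CLOSURE({[L' → . L]}), then GOTO on every symbol after a dot until no new states appear). It has 15 states:
  I0: { [B → . P S], [L → . B], [L → . a], [L' → . L], [P → . B P *], [P → . g *] }  — shift
  I1: { [B → . P S], [L → B .], [P → . B P *], [P → . g *], [P → B . P *] }  — shift, reduce
  I2: { [L' → L .] }  — accept
  I3: { [B → P . S], [S → . *], [S → . g S S] }  — shift
  I4: { [L → a .] }  — reduce
  I5: { [P → g . *] }  — shift
  I6: { [P → g * .] }  — reduce
  I7: { [S → * .] }  — reduce
  I8: { [B → P S .] }  — reduce
  I9: { [S → . *], [S → . g S S], [S → g . S S] }  — shift
  I10: { [S → . *], [S → . g S S], [S → g S . S] }  — shift
  I11: { [S → g S S .] }  — reduce
  I12: { [B → . P S], [P → . B P *], [P → . g *], [P → B . P *] }  — shift
  I13: { [B → P . S], [P → B P . *], [S → . *], [S → . g S S] }  — shift
  I14: { [P → B P * .], [S → * .] }  — 2 reduces

I14 contains complete items [P → B P * .], [S → * .] — reduce-reduce conflict.

Answer: Yes — I14: [P → B P * .] vs [S → * .]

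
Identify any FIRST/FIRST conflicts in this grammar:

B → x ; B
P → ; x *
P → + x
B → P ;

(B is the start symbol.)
A FIRST/FIRST conflict occurs when two productions N → α and N → β for the same non-terminal have FIRST(α) ∩ FIRST(β) ≠ ∅ (with ε ∈ FIRST of a nullable right-hand side, so two nullable alternatives also conflict).

FIRST sets of the non-terminals at (or reachable through a nullable prefix from) the front of some alternative:
  FIRST(P) = { '+', ';' }

Productions for B:
  B → x ; B: FIRST = { 'x' }
  B → P ;: FIRST = { '+', ';' }
Productions for P:
  P → ; x *: FIRST = { ';' }
  P → + x: FIRST = { '+' }

All alternatives of each non-terminal have pairwise disjoint FIRST sets.

Answer: No FIRST/FIRST conflicts.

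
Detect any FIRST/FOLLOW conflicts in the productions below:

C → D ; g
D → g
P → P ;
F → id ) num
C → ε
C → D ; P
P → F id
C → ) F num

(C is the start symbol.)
No FIRST/FOLLOW conflicts.

A FIRST/FOLLOW conflict occurs when a non-terminal N has a nullable alternative N → β (β ⇒* ε) and another alternative N → α with FIRST(α) ∩ FOLLOW(N) ≠ ∅: on such a lookahead the parser cannot decide between expanding α and letting N vanish via β.

Nullable non-terminals: C.
FIRST sets used below: FIRST(D) = { 'g' }

C: nullable alternative(s) C → ε; FOLLOW(C) = { $ }
  C → D ; g: FIRST \ {ε} = { 'g' } — disjoint from FOLLOW(C)
  C → ε: FIRST \ {ε} = { } — this is the only nullable alternative, skip
  C → D ; P: FIRST \ {ε} = { 'g' } — disjoint from FOLLOW(C)
  C → ) F num: FIRST \ {ε} = { ')' } — disjoint from FOLLOW(C)

D, F, P have no nullable alternative, so no FIRST/FOLLOW check is needed there.

No FIRST/FOLLOW conflicts found.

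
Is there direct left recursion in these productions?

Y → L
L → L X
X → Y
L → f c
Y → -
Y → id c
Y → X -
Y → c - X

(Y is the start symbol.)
Y → L: starts with L
L → L X: LEFT RECURSIVE (starts with L)
X → Y: starts with Y
L → f c: starts with f
Y → -: starts with '-'
Y → id c: starts with id
Y → X -: starts with X
Y → c - X: starts with c

The grammar has direct left recursion on: L.

Answer: Yes, L is left-recursive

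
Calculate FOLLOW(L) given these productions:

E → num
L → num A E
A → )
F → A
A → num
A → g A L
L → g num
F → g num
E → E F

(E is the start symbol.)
In A → g A L: L is at the end, add FOLLOW(A)

The FOLLOW sets referred to above (computed the same way, to a fixed point):
  FOLLOW(A) = { $, ')', 'g', 'num' }

Taking the union: FOLLOW(L) = { $, ')', 'g', 'num' }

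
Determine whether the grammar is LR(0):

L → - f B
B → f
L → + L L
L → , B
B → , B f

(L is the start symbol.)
A grammar is LR(0) if no state in the canonical LR(0) collection has:
  - both a shift item (dot before a terminal) and a complete item (shift-reduce conflict), or
  - two or more complete items (reduce-reduce conflict; the accept item [L' → L .] counts as a complete item here).

Augment with L' → L and build the canonical LR(0) collection (I0 = CLOSURE({[L' → . L]}), then GOTO on every symbol after a dot until no new states appear). It has 14 states:
  I0: { [L → . + L L], [L → . , B], [L → . - f B], [L' → . L] }  — shift
  I1: { [L → + . L L], [L → . + L L], [L → . , B], [L → . - f B] }  — shift
  I2: { [B → . , B f], [B → . f], [L → , . B] }  — shift
  I3: { [L → - . f B] }  — shift
  I4: { [L' → L .] }  — accept
  I5: { [B → . , B f], [B → . f], [L → - f . B] }  — shift
  I6: { [B → , . B f], [B → . , B f], [B → . f] }  — shift
  I7: { [L → - f B .] }  — reduce
  I8: { [B → f .] }  — reduce
  I9: { [B → , B . f] }  — shift
  I10: { [B → , B f .] }  — reduce
  I11: { [L → , B .] }  — reduce
  I12: { [L → + L . L], [L → . + L L], [L → . , B], [L → . - f B] }  — shift
  I13: { [L → + L L .] }  — reduce

Every state is either a pure shift/goto state or contains exactly one complete item and nothing to shift — no conflicts. The grammar is LR(0).

Answer: Yes, the grammar is LR(0)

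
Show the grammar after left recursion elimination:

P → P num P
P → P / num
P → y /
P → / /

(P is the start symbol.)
P is directly left-recursive. The standard transformation for
  A → A α₁ | ... | A α_m | β₁ | ... | β_n
is
  A  → β₁ A' | ... | β_n A'
  A' → α₁ A' | ... | α_m A' | ε

P → y / becomes P → y / P'
P → / / becomes P → / / P'
P → P num P becomes P' → num P P'
P → P / num becomes P' → / num P'
Add P' → ε

Resulting grammar:
P → y / P'
P → / / P'
P' → num P P'
P' → / num P'
P' → ε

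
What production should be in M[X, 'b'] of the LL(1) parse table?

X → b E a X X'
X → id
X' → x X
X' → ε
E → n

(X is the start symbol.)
To find M[X, 'b'], we find productions for X where 'b' is in the predict set (PREDICT(N → α) = (FIRST(α) \ {ε}) ∪ (FOLLOW(N) if α ⇒* ε)).

X → b E a X X': PREDICT = { 'b' }
  'b' is in predict set, so this production goes in M[X, 'b']
X → id: PREDICT = { 'id' }

M[X, 'b'] = X → b E a X X'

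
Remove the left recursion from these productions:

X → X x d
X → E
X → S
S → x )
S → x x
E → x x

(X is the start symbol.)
X is directly left-recursive. The standard transformation for
  A → A α₁ | ... | A α_m | β₁ | ... | β_n
is
  A  → β₁ A' | ... | β_n A'
  A' → α₁ A' | ... | α_m A' | ε

X → E becomes X → E X'
X → S becomes X → S X'
X → X x d becomes X' → x d X'
Add X' → ε

Productions for other non-terminals are unchanged:
  S → x )
  S → x x
  E → x x

Resulting grammar:
X → E X'
X → S X'
X' → x d X'
X' → ε
S → x )
S → x x
E → x x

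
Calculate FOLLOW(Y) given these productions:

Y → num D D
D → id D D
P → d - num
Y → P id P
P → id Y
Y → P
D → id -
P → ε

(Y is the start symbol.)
To compute FOLLOW(Y), find every occurrence of Y on a right-hand side N → α Y β: add FIRST(β) \ {ε}, and if β is empty or nullable also add FOLLOW(N). Iterate to a fixed point.

Y is the start symbol, so $ ∈ FOLLOW(Y).
In P → id Y: Y is at the end, add FOLLOW(P)

The FOLLOW sets referred to above (computed the same way, to a fixed point):
  FOLLOW(P) = { $, 'id' }

Taking the union: FOLLOW(Y) = { $, 'id' }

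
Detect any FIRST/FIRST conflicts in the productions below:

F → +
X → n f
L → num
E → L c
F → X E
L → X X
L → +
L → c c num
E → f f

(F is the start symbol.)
No FIRST/FIRST conflicts.

FIRST sets of the non-terminals at (or reachable through a nullable prefix from) the front of some alternative:
  FIRST(X) = { 'n' }
  FIRST(L) = { '+', 'c', 'n', 'num' }

Productions for F:
  F → +: FIRST = { '+' }
  F → X E: FIRST = { 'n' }
Productions for L:
  L → num: FIRST = { 'num' }
  L → X X: FIRST = { 'n' }
  L → +: FIRST = { '+' }
  L → c c num: FIRST = { 'c' }
Productions for E:
  E → L c: FIRST = { '+', 'c', 'n', 'num' }
  E → f f: FIRST = { 'f' }
X has only one production, so no FIRST/FIRST conflict is possible there.

All alternatives of each non-terminal have pairwise disjoint FIRST sets.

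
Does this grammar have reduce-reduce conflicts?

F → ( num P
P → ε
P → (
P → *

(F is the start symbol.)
No reduce-reduce conflicts

Augment with F' → F and build the canonical LR(0) collection (I0 = CLOSURE({[F' → . F]}), then GOTO on every symbol after a dot until no new states appear). It has 7 states:
  I0: { [F → . ( num P], [F' → . F] }  — shift
  I1: { [F → ( . num P] }  — shift
  I2: { [F' → F .] }  — accept
  I3: { [F → ( num . P], [P → . (], [P → . *], [P → .] }  — shift, reduce
  I4: { [P → ( .] }  — reduce
  I5: { [P → * .] }  — reduce
  I6: { [F → ( num P .] }  — reduce

No state contains more than one complete item.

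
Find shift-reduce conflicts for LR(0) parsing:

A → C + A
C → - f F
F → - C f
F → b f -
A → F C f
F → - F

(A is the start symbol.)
Augment with A' → A and build the canonical LR(0) collection (I0 = CLOSURE({[A' → . A]}), then GOTO on every symbol after a dot until no new states appear). It has 19 states:
  I0: { [A → . C + A], [A → . F C f], [A' → . A], [C → . - f F], [F → . - C f], [F → . - F], [F → . b f -] }  — shift
  I1: { [C → - . f F], [C → . - f F], [F → - . C f], [F → - . F], [F → . - C f], [F → . - F], [F → . b f -] }  — shift
  I2: { [A' → A .] }  — accept
  I3: { [A → C . + A] }  — shift
  I4: { [A → F . C f], [C → . - f F] }  — shift
  I5: { [F → b . f -] }  — shift
  I6: { [F → b f . -] }  — shift
  I7: { [F → b f - .] }  — reduce
  I8: { [C → - . f F] }  — shift
  I9: { [A → F C . f] }  — shift
  I10: { [A → F C f .] }  — reduce
  I11: { [C → - f . F], [F → . - C f], [F → . - F], [F → . b f -] }  — shift
  I12: { [C → . - f F], [F → - . C f], [F → - . F], [F → . - C f], [F → . - F], [F → . b f -] }  — shift
  I13: { [C → - f F .] }  — reduce
  I14: { [F → - C . f] }  — shift
  I15: { [F → - F .] }  — reduce
  I16: { [F → - C f .] }  — reduce
  I17: { [A → . C + A], [A → . F C f], [A → C + . A], [C → . - f F], [F → . - C f], [F → . - F], [F → . b f -] }  — shift
  I18: { [A → C + A .] }  — reduce

No state contains both a complete item and a shift item.

Answer: No shift-reduce conflicts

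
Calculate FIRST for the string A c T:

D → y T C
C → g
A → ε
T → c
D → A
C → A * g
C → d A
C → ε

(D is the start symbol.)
{ 'c' }

FIRST sets of the non-terminals involved (from the grammar, by fixed-point iteration):
  FIRST(A) = { ε }

To compute FIRST(A c T), process the symbols left to right:
Symbol A is a non-terminal. Add FIRST(A) \ {ε} = { }
A is nullable (ε ∈ FIRST(A)), continue to the next symbol.
Symbol c is a terminal. Add 'c' and stop.
FIRST(A c T) = { 'c' }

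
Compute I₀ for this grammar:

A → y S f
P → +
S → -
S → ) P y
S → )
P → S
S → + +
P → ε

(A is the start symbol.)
First, augment the grammar with A' → A
I₀ = CLOSURE({ [A' → . A] }):
  [A' → . A] has the dot before A: add [A → . y S f]
No further items can be added.

I₀ = { [A → . y S f], [A' → . A] }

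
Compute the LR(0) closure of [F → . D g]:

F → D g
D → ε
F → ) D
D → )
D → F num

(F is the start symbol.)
To compute CLOSURE, for each item [A → α.Bβ] where B is a non-terminal, add [B → .γ] for all productions B → γ; repeat for the newly added items until nothing changes.

Start with: [F → . D g]
  [F → . D g] has the dot before D: add [D → .], [D → . )], [D → . F num]
  [D → . F num] has the dot before F: add [F → . ) D]
No further items can be added.

CLOSURE = { [D → . )], [D → . F num], [D → .], [F → . ) D], [F → . D g] }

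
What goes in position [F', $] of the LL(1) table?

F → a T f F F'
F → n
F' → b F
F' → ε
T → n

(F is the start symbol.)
F' → ε

To find M[F', $], we find productions for F' where $ is in the predict set (PREDICT(N → α) = (FIRST(α) \ {ε}) ∪ (FOLLOW(N) if α ⇒* ε)).

Relevant sets:
  FOLLOW(F') = { $, 'b' }

F' → b F: PREDICT = { 'b' }
F' → ε: PREDICT = { $, 'b' }
  $ is in predict set, so this production goes in M[F', $]

M[F', $] = F' → ε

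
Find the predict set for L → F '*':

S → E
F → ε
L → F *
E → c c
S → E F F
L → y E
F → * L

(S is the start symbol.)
{ '*' }

PREDICT(L → F '*') = (FIRST(RHS) \ {ε}) ∪ (FOLLOW(L) if ε ∈ FIRST(RHS), i.e. RHS ⇒* ε)
FIRST(F) = { '*', ε }
FIRST(F '*') = { '*' }
ε ∉ FIRST(F '*'), so FOLLOW(L) is not added.
PREDICT(L → F '*') = { '*' }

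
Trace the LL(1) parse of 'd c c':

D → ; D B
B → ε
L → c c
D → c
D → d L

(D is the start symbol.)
LL(1) parsing maintains a stack (initially the start symbol over $) and the input. At each step: if the stack top is a terminal, match it against the current input token; if it is a non-terminal N, replace it with the RHS of M[N, lookahead] (the unique production whose predict set contains the lookahead).

Stack is shown with the top on the left.

Stack  Input    Action
----------------------
D $    d c c $  output D → d L
d L $  d c c $  match 'd'
L $    c c $    output L → c c
c c $  c c $    match 'c'
c $    c $      match 'c'
$      $        accept

The string is accepted.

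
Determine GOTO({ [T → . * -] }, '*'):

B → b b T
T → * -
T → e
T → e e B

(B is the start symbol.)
GOTO(I, '*') = CLOSURE({ [A → αX.β] : [A → α.Xβ] ∈ I, X = '*' })

Items with dot before '*', with the dot advanced:
  [T → . * -] → [T → * . -]
Closure adds nothing (no advanced item has the dot before a non-terminal).

GOTO = { [T → * . -] }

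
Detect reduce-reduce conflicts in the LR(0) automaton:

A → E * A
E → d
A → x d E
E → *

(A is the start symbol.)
A reduce-reduce conflict occurs when an LR(0) state has two complete items [A → α .] and [B → β .] — both call for a reduction, and with no lookahead the parser cannot choose between them.

Augment with A' → A and build the canonical LR(0) collection (I0 = CLOSURE({[A' → . A]}), then GOTO on every symbol after a dot until no new states appear). It has 10 states:
  I0: { [A → . E * A], [A → . x d E], [A' → . A], [E → . *], [E → . d] }  — shift
  I1: { [E → * .] }  — reduce
  I2: { [A' → A .] }  — accept
  I3: { [A → E . * A] }  — shift
  I4: { [E → d .] }  — reduce
  I5: { [A → x . d E] }  — shift
  I6: { [A → x d . E], [E → . *], [E → . d] }  — shift
  I7: { [A → x d E .] }  — reduce
  I8: { [A → . E * A], [A → . x d E], [A → E * . A], [E → . *], [E → . d] }  — shift
  I9: { [A → E * A .] }  — reduce

No state contains more than one complete item.

Answer: No reduce-reduce conflicts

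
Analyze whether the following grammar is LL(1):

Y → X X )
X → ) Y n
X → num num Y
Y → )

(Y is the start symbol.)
Relevant sets:
  FIRST(X) = { ')', 'num' }

For Y:
  PREDICT(Y → X X ')') = { ')', 'num' }
  PREDICT(Y → ')') = { ')' }
For X:
  PREDICT(X → ')' Y n) = { ')' }
  PREDICT(X → num num Y) = { 'num' }

Conflict found: Predict set conflict for Y: { ')' }
The grammar is NOT LL(1).

Answer: No. Predict set conflict for Y: { ')' }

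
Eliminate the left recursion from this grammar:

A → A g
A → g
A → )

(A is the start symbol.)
A is directly left-recursive. The standard transformation for
  A → A α₁ | ... | A α_m | β₁ | ... | β_n
is
  A  → β₁ A' | ... | β_n A'
  A' → α₁ A' | ... | α_m A' | ε

A → g becomes A → g A'
A → ) becomes A → ) A'
A → A g becomes A' → g A'
Add A' → ε

Resulting grammar:
A → g A'
A → ) A'
A' → g A'
A' → ε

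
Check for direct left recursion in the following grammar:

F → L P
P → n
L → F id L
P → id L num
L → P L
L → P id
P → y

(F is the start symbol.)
Direct left recursion occurs when N → N α for some non-terminal N (the right-hand side begins with the left-hand side itself).

F → L P: starts with L
P → n: starts with n
L → F id L: starts with F
P → id L num: starts with id
L → P L: starts with P
L → P id: starts with P
P → y: starts with y

No direct left recursion found.

Answer: No direct left recursion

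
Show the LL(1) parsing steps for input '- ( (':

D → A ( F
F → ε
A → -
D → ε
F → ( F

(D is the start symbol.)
LL(1) parsing maintains a stack (initially the start symbol over $) and the input. At each step: if the stack top is a terminal, match it against the current input token; if it is a non-terminal N, replace it with the RHS of M[N, lookahead] (the unique production whose predict set contains the lookahead).

Stack is shown with the top on the left.

Stack    Input    Action
------------------------
D $      - ( ( $  output D → A ( F
A ( F $  - ( ( $  output A → -
- ( F $  - ( ( $  match '-'
( F $    ( ( $    match '('
F $      ( $      output F → ( F
( F $    ( $      match '('
F $      $        output F → ε
$        $        accept

The string is accepted.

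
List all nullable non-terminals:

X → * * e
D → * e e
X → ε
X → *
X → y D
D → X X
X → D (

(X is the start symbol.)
A non-terminal is nullable if it can derive ε (the empty string): either it has an ε-production, or it has a production whose right-hand side consists entirely of nullable non-terminals.

ε-productions: X → ε
So X is immediately nullable.
D → X X: every symbol on the right is nullable, so D is nullable too.
Every non-terminal is now nullable.
Nullable = { 'D', 'X' }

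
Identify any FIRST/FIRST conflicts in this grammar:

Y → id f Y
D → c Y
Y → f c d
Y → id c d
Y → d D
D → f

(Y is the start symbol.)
Productions for Y:
  Y → id f Y: FIRST = { 'id' }
  Y → f c d: FIRST = { 'f' }
  Y → id c d: FIRST = { 'id' }
  Y → d D: FIRST = { 'd' }
Productions for D:
  D → c Y: FIRST = { 'c' }
  D → f: FIRST = { 'f' }

Conflict for Y: Y → id f Y and Y → id c d
  Overlap: { 'id' }

Answer: Yes. Y → id f Y / Y → id c d on { 'id' }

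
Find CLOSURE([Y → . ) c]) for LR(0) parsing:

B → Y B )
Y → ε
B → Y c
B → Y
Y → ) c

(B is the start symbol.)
{ [Y → . ) c] }

To compute CLOSURE, for each item [A → α.Bβ] where B is a non-terminal, add [B → .γ] for all productions B → γ; repeat for the newly added items until nothing changes.

Start with: [Y → . ) c]
The dot precedes the terminal ')', so nothing is added.

CLOSURE = { [Y → . ) c] }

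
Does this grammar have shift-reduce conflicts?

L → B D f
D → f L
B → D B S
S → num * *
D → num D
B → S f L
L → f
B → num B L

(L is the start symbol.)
Augment with L' → L and build the canonical LR(0) collection (I0 = CLOSURE({[L' → . L]}), then GOTO on every symbol after a dot until no new states appear). It has 23 states:
  I0: { [B → . D B S], [B → . S f L], [B → . num B L], [D → . f L], [D → . num D], [L → . B D f], [L → . f], [L' → . L], [S → . num * *] }  — shift
  I1: { [D → . f L], [D → . num D], [L → B . D f] }  — shift
  I2: { [B → . D B S], [B → . S f L], [B → . num B L], [B → D . B S], [D → . f L], [D → . num D], [S → . num * *] }  — shift
  I3: { [L' → L .] }  — accept
  I4: { [B → S . f L] }  — shift
  I5: { [B → . D B S], [B → . S f L], [B → . num B L], [D → . f L], [D → . num D], [D → f . L], [L → . B D f], [L → . f], [L → f .], [S → . num * *] }  — shift, reduce
  I6: { [B → . D B S], [B → . S f L], [B → . num B L], [B → num . B L], [D → . f L], [D → . num D], [D → num . D], [S → . num * *], [S → num . * *] }  — shift
  I7: { [S → num * . *] }  — shift
  I8: { [B → . D B S], [B → . S f L], [B → . num B L], [B → num B . L], [D → . f L], [D → . num D], [L → . B D f], [L → . f], [S → . num * *] }  — shift
  I9: { [B → . D B S], [B → . S f L], [B → . num B L], [B → D . B S], [D → . f L], [D → . num D], [D → num D .], [S → . num * *] }  — shift, reduce
  I10: { [B → . D B S], [B → . S f L], [B → . num B L], [D → . f L], [D → . num D], [D → f . L], [L → . B D f], [L → . f], [S → . num * *] }  — shift
  I11: { [D → f L .] }  — reduce
  I12: { [B → D B . S], [S → . num * *] }  — shift
  I13: { [B → D B S .] }  — reduce
  I14: { [S → num . * *] }  — shift
  I15: { [B → num B L .] }  — reduce
  I16: { [S → num * * .] }  — reduce
  I17: { [B → . D B S], [B → . S f L], [B → . num B L], [B → S f . L], [D → . f L], [D → . num D], [L → . B D f], [L → . f], [S → . num * *] }  — shift
  I18: { [B → S f L .] }  — reduce
  I19: { [L → B D . f] }  — shift
  I20: { [D → . f L], [D → . num D], [D → num . D] }  — shift
  I21: { [D → num D .] }  — reduce
  I22: { [L → B D f .] }  — reduce

I5 contains reduce item [L → f .] and shift items [B → . num B L], [D → . f L], [D → . num D], [L → . f], [S → . num * *] — shift-reduce conflict.
I9 contains reduce item [D → num D .] and shift items [B → . num B L], [D → . f L], [D → . num D], [S → . num * *] — shift-reduce conflict.

Answer: Yes — I5: [L → f .] vs [B → . num B L]; I9: [D → num D .] vs [B → . num B L]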